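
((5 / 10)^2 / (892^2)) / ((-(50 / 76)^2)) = -361 / 497290000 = -0.00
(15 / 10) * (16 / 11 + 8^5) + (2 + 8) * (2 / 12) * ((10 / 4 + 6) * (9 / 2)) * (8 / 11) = 49200.55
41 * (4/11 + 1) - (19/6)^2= 18169/396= 45.88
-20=-20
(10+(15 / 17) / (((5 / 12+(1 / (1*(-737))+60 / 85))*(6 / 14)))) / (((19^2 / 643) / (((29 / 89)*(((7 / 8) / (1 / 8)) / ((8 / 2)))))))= 130217688335 / 10831906802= 12.02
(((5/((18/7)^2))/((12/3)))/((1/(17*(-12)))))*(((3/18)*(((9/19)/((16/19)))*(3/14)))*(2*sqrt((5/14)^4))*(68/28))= -36125/75264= -0.48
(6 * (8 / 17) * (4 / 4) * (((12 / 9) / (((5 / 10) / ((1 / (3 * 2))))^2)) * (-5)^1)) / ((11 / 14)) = -4480 / 1683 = -2.66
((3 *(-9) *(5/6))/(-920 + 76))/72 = 5/13504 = 0.00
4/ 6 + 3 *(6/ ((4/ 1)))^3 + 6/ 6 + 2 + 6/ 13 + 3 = 5383/ 312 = 17.25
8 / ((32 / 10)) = 5 / 2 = 2.50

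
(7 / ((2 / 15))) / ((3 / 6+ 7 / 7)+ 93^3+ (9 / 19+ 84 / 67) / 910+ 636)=0.00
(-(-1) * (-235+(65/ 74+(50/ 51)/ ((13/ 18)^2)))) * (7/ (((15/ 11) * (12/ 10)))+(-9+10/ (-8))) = 1179516875/ 850408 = 1387.00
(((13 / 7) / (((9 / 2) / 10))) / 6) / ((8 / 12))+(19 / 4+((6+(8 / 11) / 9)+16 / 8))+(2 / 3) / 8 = 13.95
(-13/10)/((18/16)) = -52/45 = -1.16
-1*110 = -110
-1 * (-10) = 10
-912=-912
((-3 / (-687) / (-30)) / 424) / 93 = -1 / 270897840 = -0.00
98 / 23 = 4.26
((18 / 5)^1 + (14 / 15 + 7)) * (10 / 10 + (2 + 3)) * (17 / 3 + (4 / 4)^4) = 1384 / 3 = 461.33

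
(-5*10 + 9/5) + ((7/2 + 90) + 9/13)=5979/130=45.99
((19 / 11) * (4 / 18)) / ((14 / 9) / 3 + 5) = 114 / 1639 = 0.07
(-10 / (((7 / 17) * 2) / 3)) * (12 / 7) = -3060 / 49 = -62.45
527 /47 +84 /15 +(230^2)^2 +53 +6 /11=7233890031876 /2585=2798410070.36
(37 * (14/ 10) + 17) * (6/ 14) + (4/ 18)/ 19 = 176542/ 5985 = 29.50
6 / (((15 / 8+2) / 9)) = 432 / 31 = 13.94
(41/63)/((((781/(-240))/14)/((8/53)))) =-52480/124179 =-0.42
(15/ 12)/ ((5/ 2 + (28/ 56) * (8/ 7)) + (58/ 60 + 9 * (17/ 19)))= 9975/ 96484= 0.10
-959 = -959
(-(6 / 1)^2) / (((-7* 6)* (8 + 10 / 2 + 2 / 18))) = 27 / 413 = 0.07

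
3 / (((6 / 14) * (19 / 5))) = 1.84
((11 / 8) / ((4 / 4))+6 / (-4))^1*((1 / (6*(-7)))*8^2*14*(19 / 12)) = 38 / 9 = 4.22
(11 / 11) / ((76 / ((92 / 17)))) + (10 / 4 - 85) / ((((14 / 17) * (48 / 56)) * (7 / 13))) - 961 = -1177.98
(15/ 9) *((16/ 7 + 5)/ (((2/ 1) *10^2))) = 17/ 280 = 0.06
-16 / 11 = -1.45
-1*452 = -452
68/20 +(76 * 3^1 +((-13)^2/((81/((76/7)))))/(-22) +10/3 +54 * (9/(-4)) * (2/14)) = 13493533/62370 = 216.35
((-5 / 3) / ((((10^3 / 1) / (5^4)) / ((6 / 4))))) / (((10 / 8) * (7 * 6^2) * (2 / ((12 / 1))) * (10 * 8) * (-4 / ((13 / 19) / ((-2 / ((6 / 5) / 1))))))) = -13 / 340480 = -0.00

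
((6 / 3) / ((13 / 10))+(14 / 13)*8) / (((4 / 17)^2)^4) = 230199995553 / 212992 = 1080791.75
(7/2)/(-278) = -7/556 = -0.01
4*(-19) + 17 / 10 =-743 / 10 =-74.30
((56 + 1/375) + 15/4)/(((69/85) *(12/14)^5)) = 25608708251/160963200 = 159.10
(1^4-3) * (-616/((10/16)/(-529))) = -5213824/5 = -1042764.80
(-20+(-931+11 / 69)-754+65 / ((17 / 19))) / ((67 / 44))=-84240772 / 78591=-1071.89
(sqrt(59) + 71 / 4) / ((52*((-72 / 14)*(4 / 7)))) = -3479 / 29952- 49*sqrt(59) / 7488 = -0.17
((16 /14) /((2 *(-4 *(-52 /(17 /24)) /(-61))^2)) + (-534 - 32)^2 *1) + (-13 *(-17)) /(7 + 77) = 13970876851369 /43610112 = 320358.66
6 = 6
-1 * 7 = -7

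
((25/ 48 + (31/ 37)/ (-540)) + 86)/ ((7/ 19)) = 18768257/ 79920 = 234.84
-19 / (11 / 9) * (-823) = 140733 / 11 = 12793.91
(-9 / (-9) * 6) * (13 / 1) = 78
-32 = -32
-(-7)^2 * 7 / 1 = -343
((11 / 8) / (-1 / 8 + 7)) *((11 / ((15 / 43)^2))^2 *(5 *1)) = 413674921 / 50625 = 8171.36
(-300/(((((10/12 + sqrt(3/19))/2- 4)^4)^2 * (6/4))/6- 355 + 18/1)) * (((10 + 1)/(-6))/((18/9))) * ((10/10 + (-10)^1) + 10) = 5635248424809928103796793461964800 * sqrt(57)/2019370767103200158186366042683389313 + 97377999269872013783823017174630400/2019370767103200158186366042683389313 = 0.07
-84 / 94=-42 / 47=-0.89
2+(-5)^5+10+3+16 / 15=-46634 / 15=-3108.93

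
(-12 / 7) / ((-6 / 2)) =4 / 7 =0.57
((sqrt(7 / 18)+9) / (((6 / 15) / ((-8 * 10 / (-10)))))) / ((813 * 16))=5 * sqrt(14) / 19512+15 / 1084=0.01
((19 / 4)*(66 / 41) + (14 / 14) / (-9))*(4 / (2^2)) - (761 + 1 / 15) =-2780531 / 3690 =-753.53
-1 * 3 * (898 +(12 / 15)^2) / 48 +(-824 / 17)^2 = 132548863 / 57800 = 2293.23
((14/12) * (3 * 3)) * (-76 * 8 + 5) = -12663/2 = -6331.50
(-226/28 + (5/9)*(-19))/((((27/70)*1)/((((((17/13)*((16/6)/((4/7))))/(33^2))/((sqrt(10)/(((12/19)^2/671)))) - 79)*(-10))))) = -9270650/243 + 44686880*sqrt(10)/277770405627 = -38150.82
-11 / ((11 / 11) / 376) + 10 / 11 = -45486 / 11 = -4135.09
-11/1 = -11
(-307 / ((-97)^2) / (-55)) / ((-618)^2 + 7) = 307 / 197647382845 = 0.00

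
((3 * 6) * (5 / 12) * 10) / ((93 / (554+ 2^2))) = 450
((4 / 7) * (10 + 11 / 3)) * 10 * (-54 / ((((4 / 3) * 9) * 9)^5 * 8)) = -205 / 5714053632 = -0.00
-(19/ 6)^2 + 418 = 14687/ 36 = 407.97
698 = 698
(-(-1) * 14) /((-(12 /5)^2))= -175 /72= -2.43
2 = 2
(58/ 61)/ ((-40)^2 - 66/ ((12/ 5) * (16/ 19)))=1856/ 3059455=0.00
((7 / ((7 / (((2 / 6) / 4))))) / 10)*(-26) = -13 / 60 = -0.22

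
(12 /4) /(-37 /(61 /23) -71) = -183 /5182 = -0.04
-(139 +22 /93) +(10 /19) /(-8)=-984589 /7068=-139.30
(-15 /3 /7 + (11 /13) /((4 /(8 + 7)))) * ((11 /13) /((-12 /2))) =-9845 /28392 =-0.35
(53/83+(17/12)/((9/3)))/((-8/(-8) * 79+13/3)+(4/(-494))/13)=10657309/799533024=0.01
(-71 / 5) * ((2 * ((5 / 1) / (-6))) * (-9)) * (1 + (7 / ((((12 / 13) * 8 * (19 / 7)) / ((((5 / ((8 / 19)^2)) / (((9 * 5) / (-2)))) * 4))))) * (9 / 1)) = 804785 / 256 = 3143.69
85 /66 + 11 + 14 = 1735 /66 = 26.29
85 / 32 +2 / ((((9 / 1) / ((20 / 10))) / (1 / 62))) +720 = 6451939 / 8928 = 722.66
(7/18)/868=1/2232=0.00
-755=-755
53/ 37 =1.43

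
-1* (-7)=7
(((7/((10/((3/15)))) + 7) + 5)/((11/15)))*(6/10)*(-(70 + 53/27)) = -1179401/1650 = -714.79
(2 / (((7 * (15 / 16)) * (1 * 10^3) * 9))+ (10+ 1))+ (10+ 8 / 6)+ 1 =2756254 / 118125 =23.33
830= 830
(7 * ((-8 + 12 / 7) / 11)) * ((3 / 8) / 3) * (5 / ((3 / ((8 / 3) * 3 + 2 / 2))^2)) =-45 / 2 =-22.50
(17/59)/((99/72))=136/649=0.21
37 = 37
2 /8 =1 /4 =0.25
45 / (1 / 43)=1935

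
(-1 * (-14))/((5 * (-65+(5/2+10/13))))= -364/8025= -0.05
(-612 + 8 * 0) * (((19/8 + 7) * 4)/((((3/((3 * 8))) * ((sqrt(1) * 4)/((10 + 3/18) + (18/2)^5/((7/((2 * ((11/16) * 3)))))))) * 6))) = -266272775.89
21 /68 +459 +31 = 33341 /68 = 490.31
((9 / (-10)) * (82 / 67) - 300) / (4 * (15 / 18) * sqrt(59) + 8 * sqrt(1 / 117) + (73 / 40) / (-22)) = -692364816 / (-190749 + 471680 * sqrt(13) + 7664800 * sqrt(59)) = -11.47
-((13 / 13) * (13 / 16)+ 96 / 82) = -1301 / 656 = -1.98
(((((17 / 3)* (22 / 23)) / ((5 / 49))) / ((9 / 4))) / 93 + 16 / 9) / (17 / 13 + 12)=7626632 / 49956345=0.15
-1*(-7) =7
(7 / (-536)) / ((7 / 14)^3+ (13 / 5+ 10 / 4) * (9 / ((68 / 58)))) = -35 / 105257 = -0.00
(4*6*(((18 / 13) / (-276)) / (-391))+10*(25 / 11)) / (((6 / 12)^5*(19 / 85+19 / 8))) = 37411386880 / 133668249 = 279.88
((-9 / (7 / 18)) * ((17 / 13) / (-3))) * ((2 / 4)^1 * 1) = 459 / 91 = 5.04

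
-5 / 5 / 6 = -1 / 6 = -0.17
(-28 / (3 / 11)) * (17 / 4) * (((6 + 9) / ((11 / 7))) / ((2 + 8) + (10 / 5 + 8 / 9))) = -37485 / 116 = -323.15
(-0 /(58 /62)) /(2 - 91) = 0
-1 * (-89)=89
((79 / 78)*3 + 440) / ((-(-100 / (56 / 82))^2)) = -564431 / 27316250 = -0.02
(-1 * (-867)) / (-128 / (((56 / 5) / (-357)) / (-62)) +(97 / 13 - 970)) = -0.00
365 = 365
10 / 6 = 5 / 3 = 1.67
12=12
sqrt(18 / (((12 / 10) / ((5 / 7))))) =5 * sqrt(21) / 7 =3.27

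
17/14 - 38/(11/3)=-1409/154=-9.15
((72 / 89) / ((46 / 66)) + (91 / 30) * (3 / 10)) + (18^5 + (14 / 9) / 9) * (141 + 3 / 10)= 491886702968273 / 1842300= 266995984.89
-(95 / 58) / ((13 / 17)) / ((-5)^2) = -323 / 3770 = -0.09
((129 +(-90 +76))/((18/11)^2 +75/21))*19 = 1850695/5293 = 349.65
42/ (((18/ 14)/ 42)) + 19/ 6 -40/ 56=57727/ 42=1374.45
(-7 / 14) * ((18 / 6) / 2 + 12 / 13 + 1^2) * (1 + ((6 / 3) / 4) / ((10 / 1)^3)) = -178089 / 104000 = -1.71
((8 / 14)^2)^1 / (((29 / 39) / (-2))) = -1248 / 1421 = -0.88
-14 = -14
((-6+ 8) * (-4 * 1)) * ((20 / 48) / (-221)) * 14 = 0.21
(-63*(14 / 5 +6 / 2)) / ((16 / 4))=-1827 / 20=-91.35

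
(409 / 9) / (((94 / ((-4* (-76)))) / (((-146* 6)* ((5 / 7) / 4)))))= -22691320 / 987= -22990.19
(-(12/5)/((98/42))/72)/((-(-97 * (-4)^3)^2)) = 1/2697748480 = 0.00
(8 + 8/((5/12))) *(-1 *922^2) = -115611424/5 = -23122284.80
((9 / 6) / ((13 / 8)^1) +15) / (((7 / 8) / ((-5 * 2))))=-16560 / 91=-181.98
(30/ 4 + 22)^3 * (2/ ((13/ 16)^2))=13144256/ 169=77776.66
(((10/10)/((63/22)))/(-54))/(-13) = 11/22113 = 0.00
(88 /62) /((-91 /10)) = -440 /2821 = -0.16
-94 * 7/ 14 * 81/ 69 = -1269/ 23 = -55.17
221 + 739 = 960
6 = 6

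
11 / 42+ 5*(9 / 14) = 73 / 21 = 3.48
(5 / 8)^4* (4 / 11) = 625 / 11264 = 0.06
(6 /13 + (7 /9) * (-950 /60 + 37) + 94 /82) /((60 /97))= 10090231 /345384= 29.21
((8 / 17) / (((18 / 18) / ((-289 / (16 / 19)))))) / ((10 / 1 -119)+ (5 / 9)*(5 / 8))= 11628 / 7823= 1.49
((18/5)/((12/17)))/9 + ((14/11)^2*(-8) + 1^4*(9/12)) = -84521/7260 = -11.64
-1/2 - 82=-165/2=-82.50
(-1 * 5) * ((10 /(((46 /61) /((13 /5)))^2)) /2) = -628849 /2116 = -297.19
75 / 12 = 25 / 4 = 6.25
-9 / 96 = -3 / 32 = -0.09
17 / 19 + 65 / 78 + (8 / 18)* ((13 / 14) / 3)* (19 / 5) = 80827 / 35910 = 2.25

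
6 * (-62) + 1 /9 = -3347 /9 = -371.89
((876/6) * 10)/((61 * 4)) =365/61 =5.98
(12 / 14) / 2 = 3 / 7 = 0.43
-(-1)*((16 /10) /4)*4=8 /5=1.60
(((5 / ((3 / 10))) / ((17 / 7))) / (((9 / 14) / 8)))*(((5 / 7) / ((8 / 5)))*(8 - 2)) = 35000 / 153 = 228.76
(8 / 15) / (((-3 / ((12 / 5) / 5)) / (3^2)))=-96 / 125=-0.77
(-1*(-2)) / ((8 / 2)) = 1 / 2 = 0.50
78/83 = 0.94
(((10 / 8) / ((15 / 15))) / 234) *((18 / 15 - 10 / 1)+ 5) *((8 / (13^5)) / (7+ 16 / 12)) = -19 / 362010675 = -0.00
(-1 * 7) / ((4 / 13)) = -22.75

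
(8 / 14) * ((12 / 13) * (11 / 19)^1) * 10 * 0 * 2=0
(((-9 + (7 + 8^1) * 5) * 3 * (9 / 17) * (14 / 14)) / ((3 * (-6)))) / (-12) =33 / 68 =0.49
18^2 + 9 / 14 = 4545 / 14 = 324.64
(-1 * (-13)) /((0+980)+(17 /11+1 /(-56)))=8008 /604621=0.01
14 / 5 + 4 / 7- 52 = -1702 / 35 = -48.63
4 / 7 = 0.57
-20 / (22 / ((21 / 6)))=-35 / 11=-3.18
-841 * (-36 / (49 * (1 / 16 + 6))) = 484416 / 4753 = 101.92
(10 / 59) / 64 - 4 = -7547 / 1888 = -4.00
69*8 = 552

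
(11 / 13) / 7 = 11 / 91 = 0.12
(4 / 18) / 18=1 / 81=0.01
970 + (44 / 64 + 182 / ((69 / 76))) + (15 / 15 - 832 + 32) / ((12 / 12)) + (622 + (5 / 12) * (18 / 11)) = 12081253 / 12144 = 994.83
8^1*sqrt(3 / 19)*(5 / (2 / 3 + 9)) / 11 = 120*sqrt(57) / 6061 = 0.15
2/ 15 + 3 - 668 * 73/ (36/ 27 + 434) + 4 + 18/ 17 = -17288113/ 166515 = -103.82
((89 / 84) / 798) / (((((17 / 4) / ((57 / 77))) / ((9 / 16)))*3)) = 89 / 2052512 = 0.00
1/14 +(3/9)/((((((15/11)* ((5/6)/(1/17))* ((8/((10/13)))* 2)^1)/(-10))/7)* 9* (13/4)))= 75415/1085994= 0.07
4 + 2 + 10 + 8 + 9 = 33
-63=-63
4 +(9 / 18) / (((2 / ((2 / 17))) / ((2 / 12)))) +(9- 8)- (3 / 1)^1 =409 / 204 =2.00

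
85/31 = 2.74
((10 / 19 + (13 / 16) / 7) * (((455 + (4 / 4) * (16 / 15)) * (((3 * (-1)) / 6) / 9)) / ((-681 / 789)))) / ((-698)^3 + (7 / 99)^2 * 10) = -892792387443 / 16100306280667981120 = -0.00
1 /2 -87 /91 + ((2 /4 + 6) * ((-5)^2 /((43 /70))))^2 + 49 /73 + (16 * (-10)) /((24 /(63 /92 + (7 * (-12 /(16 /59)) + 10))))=71972.69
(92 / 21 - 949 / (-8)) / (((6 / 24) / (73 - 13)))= 206650 / 7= 29521.43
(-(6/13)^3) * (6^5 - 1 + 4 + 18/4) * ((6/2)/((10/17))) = -42871518/10985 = -3902.73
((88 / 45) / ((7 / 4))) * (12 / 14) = 704 / 735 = 0.96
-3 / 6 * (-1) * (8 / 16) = 0.25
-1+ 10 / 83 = -73 / 83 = -0.88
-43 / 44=-0.98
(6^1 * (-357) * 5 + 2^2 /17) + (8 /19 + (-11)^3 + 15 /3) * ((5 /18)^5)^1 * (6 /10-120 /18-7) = -2444629642727 /228873924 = -10681.12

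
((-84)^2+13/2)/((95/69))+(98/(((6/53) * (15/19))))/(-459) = 4024300841/784890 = 5127.22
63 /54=7 /6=1.17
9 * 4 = 36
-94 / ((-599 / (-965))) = -90710 / 599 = -151.44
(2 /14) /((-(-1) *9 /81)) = 9 /7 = 1.29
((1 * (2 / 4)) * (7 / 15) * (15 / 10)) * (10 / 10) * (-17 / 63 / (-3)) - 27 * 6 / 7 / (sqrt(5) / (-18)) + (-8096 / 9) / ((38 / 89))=-21615997 / 10260 + 2916 * sqrt(5) / 35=-1920.53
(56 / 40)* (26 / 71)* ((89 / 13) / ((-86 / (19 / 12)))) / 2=-11837 / 366360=-0.03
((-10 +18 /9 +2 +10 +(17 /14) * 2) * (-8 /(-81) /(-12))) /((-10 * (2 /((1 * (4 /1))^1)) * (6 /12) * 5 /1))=4 /945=0.00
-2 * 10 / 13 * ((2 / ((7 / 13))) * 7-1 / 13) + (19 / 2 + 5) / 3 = -35539 / 1014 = -35.05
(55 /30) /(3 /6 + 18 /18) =1.22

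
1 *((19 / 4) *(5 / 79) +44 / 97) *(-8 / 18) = -23119 / 68967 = -0.34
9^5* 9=531441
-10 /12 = -5 /6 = -0.83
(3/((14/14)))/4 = 3/4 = 0.75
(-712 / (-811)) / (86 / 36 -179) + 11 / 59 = 27603715 / 152111971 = 0.18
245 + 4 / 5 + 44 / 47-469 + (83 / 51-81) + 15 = -3435337 / 11985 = -286.64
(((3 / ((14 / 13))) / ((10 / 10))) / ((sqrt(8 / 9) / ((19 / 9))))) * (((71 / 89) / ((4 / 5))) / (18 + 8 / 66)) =222585 * sqrt(2) / 917056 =0.34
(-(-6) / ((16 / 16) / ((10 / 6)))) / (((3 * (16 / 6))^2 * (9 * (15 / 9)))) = 1 / 96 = 0.01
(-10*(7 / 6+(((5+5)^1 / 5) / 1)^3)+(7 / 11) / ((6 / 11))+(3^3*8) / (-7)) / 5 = -1699 / 70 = -24.27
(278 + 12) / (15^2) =1.29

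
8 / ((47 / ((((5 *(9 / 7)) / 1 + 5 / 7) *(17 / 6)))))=3400 / 987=3.44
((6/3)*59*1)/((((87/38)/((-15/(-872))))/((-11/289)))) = -61655/1827058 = -0.03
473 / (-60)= -473 / 60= -7.88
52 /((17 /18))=55.06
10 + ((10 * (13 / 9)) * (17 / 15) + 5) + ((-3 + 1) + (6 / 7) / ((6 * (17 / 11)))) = 94664 / 3213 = 29.46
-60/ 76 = -15/ 19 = -0.79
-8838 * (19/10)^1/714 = -23.52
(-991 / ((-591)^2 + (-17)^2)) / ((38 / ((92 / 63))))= -22793 / 209217645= -0.00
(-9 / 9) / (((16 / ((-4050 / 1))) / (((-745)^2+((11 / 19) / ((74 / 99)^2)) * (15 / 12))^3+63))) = 24957254043930653971655185606649707575 / 576661665851998208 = 43278850531979008651.65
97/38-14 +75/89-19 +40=35157/3382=10.40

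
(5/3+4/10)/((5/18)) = 186/25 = 7.44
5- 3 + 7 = 9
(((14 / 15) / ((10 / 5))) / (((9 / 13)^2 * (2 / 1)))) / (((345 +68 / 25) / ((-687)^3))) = -71033169935 / 156474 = -453961.49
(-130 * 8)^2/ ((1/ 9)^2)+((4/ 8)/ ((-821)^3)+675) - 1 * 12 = 96964877042329685/ 1106775322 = 87610263.00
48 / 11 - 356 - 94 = -4902 / 11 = -445.64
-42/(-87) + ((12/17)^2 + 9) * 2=163256/8381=19.48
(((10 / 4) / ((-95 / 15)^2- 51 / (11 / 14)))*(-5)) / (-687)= -165 / 224878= -0.00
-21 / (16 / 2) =-21 / 8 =-2.62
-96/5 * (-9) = 864/5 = 172.80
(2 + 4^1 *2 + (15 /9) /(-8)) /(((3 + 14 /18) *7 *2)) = 705 /3808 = 0.19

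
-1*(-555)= 555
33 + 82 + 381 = 496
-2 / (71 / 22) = -44 / 71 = -0.62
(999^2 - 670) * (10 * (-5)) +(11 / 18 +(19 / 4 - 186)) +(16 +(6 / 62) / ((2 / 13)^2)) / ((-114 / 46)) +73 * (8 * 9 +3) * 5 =-528396934423 / 10602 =-49839363.74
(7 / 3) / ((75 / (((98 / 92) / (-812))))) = -49 / 1200600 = -0.00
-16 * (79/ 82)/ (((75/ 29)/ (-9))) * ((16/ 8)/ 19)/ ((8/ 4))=54984/ 19475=2.82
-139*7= -973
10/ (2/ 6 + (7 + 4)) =15/ 17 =0.88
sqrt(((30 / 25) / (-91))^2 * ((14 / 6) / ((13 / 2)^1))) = 2 * sqrt(546) / 5915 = 0.01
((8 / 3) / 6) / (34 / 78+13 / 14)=728 / 2235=0.33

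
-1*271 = -271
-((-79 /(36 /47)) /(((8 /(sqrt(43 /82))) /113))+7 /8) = -7 /8+419569*sqrt(3526) /23616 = 1054.09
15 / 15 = 1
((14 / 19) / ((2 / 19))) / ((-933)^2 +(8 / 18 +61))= 63 / 7834954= 0.00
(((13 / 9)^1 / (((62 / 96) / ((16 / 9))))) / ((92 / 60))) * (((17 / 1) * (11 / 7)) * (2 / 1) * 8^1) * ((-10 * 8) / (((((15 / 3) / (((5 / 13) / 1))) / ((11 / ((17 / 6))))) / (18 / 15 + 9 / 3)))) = -79298560 / 713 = -111218.18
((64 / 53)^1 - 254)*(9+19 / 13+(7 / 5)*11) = -22522038 / 3445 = -6537.60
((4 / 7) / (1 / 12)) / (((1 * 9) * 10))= 8 / 105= 0.08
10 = 10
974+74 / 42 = 20491 / 21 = 975.76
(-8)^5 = -32768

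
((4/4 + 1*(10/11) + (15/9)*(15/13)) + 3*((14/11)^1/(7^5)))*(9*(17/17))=11842434/343343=34.49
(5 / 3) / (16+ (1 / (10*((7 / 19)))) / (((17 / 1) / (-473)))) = 5950 / 30159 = 0.20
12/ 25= 0.48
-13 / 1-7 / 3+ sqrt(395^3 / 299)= -46 / 3+ 395 * sqrt(118105) / 299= 438.67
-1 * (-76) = 76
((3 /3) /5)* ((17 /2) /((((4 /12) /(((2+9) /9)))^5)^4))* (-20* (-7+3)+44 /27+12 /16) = 101752763983554768831642049 /3765727153080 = 27020747878754.54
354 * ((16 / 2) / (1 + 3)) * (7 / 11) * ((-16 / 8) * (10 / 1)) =-99120 / 11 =-9010.91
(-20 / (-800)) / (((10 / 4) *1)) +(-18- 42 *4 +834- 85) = 56301 / 100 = 563.01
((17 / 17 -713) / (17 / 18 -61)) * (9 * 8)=922752 / 1081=853.61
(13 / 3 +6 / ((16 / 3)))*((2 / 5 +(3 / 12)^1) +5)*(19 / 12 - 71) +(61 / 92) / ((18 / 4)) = -283591157 / 132480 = -2140.63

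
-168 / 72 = -7 / 3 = -2.33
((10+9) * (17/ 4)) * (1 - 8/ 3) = -1615/ 12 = -134.58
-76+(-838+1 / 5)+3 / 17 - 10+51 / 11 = -859253 / 935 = -918.99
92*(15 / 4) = 345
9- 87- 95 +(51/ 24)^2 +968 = 799.52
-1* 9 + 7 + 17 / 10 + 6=57 / 10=5.70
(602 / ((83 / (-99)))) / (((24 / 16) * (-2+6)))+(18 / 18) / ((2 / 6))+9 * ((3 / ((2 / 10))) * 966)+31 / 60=648863333 / 4980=130293.84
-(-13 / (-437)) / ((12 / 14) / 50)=-2275 / 1311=-1.74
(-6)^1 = -6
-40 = -40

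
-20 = -20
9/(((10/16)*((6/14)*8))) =21/5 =4.20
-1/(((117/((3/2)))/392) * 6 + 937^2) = -98/86041079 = -0.00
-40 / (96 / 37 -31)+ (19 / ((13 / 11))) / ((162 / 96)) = 4034024 / 368901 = 10.94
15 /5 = 3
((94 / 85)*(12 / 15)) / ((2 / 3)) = 564 / 425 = 1.33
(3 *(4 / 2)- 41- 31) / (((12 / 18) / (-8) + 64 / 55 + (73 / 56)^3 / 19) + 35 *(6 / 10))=-36336706560 / 12220634653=-2.97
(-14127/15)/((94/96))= -226032/235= -961.84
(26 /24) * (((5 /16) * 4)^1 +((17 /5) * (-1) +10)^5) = 2035243561 /150000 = 13568.29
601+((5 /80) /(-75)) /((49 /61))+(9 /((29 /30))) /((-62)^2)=984859286191 /1638697200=601.00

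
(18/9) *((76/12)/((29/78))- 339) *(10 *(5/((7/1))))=-933700/203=-4599.51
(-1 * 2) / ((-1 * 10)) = 1 / 5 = 0.20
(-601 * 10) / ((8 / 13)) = -39065 / 4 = -9766.25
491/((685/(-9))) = -4419/685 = -6.45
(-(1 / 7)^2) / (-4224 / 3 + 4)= 1 / 68796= 0.00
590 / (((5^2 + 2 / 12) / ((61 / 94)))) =107970 / 7097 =15.21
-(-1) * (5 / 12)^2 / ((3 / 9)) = 25 / 48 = 0.52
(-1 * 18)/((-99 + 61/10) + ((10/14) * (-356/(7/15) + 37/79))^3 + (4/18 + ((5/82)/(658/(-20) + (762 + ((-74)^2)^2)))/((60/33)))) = 2310658791719093213295240/20730460970193176576941847900057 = 0.00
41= 41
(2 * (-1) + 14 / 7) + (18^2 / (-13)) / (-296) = 81 / 962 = 0.08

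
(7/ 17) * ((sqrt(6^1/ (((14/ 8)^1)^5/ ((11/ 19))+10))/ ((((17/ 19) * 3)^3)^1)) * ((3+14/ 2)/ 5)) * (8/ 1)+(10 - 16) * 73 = -438+24582656 * sqrt(351978)/ 108236450799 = -437.87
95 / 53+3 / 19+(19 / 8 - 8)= -29603 / 8056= -3.67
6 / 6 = 1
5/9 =0.56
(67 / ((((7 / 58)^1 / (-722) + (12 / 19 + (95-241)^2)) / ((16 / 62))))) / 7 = 22445536 / 193706190769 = 0.00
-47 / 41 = -1.15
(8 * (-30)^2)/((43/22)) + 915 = 197745/43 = 4598.72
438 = 438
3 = 3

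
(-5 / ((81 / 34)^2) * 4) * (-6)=46240 / 2187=21.14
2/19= 0.11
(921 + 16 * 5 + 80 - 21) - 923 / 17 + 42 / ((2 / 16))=22809 / 17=1341.71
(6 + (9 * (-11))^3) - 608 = -970901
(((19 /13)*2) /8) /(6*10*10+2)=0.00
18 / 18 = 1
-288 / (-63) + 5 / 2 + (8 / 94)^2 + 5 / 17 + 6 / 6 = 4401927 / 525742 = 8.37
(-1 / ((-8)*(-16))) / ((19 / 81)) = -0.03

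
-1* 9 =-9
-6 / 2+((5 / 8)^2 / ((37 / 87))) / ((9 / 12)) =-1051 / 592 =-1.78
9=9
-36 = -36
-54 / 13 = -4.15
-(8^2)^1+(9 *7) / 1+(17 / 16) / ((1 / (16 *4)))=67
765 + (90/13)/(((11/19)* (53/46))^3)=2030740815375/2576018731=788.33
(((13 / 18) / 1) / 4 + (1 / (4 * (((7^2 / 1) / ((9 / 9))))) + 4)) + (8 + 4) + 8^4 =14507791 / 3528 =4112.19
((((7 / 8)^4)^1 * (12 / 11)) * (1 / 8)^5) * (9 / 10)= 64827 / 3690987520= 0.00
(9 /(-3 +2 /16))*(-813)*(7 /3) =136584 /23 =5938.43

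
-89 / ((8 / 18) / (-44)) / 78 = 2937 / 26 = 112.96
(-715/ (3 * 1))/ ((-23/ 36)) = 8580/ 23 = 373.04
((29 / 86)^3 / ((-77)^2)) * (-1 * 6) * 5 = -365835 / 1885588012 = -0.00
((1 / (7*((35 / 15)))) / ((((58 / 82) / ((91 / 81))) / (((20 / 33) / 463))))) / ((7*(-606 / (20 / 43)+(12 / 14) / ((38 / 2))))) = -0.00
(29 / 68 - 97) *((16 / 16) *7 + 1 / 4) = -700.16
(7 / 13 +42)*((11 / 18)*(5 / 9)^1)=30415 / 2106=14.44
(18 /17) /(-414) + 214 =83673 /391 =214.00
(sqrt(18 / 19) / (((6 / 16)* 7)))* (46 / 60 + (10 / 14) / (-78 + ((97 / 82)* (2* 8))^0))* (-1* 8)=-391904* sqrt(38) / 1075305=-2.25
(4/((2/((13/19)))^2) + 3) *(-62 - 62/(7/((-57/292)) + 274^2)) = -41503078535/193012621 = -215.03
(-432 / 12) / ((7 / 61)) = -2196 / 7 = -313.71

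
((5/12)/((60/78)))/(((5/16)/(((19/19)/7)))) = 26/105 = 0.25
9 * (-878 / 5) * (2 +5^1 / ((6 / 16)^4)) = -18123676 / 45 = -402748.36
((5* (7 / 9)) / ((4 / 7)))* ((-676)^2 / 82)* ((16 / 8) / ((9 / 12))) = 111959120 / 1107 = 101137.42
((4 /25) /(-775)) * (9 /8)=-9 /38750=-0.00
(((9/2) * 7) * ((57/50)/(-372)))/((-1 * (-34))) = -1197/421600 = -0.00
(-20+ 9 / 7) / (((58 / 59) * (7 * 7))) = -7729 / 19894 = -0.39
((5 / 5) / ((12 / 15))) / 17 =5 / 68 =0.07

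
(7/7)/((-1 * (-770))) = 1/770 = 0.00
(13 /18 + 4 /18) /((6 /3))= 17 /36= 0.47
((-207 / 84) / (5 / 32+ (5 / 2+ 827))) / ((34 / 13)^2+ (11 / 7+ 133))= -46644 / 2220691105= -0.00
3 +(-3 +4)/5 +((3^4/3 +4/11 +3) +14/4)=4077/110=37.06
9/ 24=3/ 8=0.38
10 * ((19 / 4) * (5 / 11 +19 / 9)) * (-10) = -120650 / 99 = -1218.69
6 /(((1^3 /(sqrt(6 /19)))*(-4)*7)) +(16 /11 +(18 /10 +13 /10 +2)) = 721 /110 - 3*sqrt(114) /266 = 6.43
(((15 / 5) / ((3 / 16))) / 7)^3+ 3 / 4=17413 / 1372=12.69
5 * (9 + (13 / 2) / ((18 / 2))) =48.61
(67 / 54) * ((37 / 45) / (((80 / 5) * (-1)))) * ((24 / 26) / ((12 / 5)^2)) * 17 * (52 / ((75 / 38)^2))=-2.32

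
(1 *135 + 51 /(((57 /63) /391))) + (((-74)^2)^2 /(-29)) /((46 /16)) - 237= -4279938611 /12673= -337721.03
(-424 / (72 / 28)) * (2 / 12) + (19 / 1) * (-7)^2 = 24395 / 27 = 903.52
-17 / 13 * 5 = -6.54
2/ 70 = 1/ 35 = 0.03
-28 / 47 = -0.60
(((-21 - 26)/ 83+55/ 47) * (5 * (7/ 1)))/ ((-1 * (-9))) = 82460/ 35109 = 2.35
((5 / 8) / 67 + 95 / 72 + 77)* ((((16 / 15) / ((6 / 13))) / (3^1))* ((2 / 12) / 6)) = 2456077 / 1465290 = 1.68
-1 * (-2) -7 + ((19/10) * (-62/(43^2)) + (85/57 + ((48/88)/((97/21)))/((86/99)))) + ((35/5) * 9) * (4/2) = 6264905234/51115605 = 122.56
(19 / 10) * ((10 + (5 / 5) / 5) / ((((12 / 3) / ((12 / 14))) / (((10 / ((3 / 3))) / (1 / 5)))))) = 2907 / 14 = 207.64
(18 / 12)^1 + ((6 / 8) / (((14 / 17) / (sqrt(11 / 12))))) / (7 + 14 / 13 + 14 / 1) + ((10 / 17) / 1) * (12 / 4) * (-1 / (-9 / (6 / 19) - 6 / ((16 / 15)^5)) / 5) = 221 * sqrt(33) / 32144 + 294842813 / 195163774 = 1.55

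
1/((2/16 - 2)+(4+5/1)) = 0.14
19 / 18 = 1.06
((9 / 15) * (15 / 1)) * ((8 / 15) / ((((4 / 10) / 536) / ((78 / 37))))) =501696 / 37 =13559.35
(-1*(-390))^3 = 59319000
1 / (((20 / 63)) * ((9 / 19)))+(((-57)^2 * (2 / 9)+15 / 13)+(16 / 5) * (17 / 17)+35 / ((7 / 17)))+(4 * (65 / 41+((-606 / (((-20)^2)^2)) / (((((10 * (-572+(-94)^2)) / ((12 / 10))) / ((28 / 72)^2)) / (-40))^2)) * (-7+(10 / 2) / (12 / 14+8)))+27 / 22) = 207511654931581928387279 / 251354828614032000000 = 825.57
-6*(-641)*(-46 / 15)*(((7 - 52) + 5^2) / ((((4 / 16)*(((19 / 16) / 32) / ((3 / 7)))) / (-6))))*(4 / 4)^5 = -8695775232 / 133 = -65381768.66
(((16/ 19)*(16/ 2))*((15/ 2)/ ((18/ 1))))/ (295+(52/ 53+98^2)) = 8480/ 29907843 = 0.00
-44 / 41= -1.07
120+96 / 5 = 696 / 5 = 139.20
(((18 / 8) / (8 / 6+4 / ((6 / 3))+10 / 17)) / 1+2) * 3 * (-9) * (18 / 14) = -500337 / 5600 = -89.35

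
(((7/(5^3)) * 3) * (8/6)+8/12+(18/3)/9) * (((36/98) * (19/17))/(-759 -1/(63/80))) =-599184/712467875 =-0.00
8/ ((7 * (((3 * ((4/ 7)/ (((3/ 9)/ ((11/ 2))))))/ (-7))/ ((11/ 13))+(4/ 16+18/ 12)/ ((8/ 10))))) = -896/ 2029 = -0.44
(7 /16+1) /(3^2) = 23 /144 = 0.16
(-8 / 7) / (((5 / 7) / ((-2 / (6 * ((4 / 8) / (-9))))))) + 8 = -8 / 5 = -1.60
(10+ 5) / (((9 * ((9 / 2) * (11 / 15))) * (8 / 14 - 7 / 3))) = -350 / 1221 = -0.29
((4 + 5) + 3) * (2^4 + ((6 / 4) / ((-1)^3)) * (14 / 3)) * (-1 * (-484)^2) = -25299648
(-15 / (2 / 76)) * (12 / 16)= -855 / 2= -427.50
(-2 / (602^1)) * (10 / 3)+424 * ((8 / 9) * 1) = 1020962 / 2709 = 376.88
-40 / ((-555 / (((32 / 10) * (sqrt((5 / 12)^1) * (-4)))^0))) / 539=8 / 59829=0.00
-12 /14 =-6 /7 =-0.86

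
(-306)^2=93636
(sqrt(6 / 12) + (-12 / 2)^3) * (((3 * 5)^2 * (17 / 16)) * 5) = -516375 / 2 + 19125 * sqrt(2) / 32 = -257342.29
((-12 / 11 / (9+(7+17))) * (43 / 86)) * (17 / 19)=-0.01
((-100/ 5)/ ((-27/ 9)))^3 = 8000/ 27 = 296.30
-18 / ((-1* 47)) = 18 / 47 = 0.38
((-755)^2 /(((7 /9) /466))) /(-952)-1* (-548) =-1193516489 /3332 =-358198.23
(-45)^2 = 2025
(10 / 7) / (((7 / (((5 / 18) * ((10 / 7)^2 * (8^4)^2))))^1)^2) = 175921860444160000000 / 66706983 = 2637233053159.67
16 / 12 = 4 / 3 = 1.33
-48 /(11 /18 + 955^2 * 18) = -864 /295496111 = -0.00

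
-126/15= -42/5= -8.40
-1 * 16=-16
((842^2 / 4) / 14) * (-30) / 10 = -37980.21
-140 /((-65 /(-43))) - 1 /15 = -18073 /195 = -92.68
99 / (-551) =-99 / 551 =-0.18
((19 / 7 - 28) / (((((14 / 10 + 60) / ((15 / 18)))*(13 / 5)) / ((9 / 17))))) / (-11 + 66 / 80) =1327500 / 193296103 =0.01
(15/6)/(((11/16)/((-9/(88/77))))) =-315/11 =-28.64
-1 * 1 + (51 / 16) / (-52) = -1.06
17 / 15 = 1.13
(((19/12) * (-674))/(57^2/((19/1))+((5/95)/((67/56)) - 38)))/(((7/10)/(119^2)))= -2355644491/14517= -162268.00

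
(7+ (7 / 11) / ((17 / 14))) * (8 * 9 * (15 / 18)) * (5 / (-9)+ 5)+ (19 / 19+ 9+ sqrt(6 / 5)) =sqrt(30) / 5+ 377070 / 187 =2017.51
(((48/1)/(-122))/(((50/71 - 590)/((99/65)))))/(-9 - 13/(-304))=-3205224/28233357425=-0.00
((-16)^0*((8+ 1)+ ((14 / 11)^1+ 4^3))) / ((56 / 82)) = 33497 / 308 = 108.76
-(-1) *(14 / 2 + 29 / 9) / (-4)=-23 / 9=-2.56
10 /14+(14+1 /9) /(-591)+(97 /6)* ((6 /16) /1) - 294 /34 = -19182767 /10127376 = -1.89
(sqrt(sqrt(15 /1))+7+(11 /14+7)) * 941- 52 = 941 * 15^(1 /4)+194059 /14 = 15713.24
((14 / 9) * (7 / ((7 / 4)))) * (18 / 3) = 112 / 3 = 37.33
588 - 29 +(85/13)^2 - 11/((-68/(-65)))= 6794493/11492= 591.24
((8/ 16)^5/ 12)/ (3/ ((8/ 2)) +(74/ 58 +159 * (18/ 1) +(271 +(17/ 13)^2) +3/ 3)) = 4901/ 5905168800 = 0.00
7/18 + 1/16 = 0.45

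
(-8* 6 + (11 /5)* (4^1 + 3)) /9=-163 /45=-3.62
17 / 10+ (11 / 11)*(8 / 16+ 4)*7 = 166 / 5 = 33.20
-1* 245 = -245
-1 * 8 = -8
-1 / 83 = -0.01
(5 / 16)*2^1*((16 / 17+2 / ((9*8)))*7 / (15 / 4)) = 4151 / 3672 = 1.13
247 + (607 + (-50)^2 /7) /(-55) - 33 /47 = 4139557 /18095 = 228.77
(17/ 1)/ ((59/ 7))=119/ 59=2.02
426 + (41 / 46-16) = 18901 / 46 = 410.89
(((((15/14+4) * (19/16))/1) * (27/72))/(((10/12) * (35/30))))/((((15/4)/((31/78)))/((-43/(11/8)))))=-5394651/700700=-7.70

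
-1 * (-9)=9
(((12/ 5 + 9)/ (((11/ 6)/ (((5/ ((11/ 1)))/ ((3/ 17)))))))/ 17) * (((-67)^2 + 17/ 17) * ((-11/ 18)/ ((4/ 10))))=-6462.88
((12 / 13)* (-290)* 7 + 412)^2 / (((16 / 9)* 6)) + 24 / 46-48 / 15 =7787236241 / 38870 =200340.53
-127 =-127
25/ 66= 0.38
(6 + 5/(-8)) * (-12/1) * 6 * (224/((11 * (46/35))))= -1517040/253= -5996.21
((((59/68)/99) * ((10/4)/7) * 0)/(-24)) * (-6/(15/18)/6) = 0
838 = 838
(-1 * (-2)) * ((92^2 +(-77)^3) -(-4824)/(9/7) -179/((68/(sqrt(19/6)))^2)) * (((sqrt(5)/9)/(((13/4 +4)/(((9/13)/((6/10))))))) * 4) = -61635671245 * sqrt(5)/980577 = -140551.48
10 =10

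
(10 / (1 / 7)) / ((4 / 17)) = 595 / 2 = 297.50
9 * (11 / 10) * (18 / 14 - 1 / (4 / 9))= -9.55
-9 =-9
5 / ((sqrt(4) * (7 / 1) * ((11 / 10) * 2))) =25 / 154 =0.16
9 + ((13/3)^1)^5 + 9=375667/243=1545.95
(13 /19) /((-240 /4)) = -13 /1140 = -0.01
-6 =-6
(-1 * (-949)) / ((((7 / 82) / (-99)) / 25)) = -192599550 / 7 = -27514221.43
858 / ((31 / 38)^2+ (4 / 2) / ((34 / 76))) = 7020728 / 42027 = 167.05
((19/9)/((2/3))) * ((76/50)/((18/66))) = 3971/225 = 17.65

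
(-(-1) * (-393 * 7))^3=-20819570751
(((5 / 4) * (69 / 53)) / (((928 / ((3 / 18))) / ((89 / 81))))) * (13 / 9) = 133055 / 286841088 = 0.00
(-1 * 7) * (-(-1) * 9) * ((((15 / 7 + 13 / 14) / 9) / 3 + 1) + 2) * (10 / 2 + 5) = -5885 / 3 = -1961.67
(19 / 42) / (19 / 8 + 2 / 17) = 0.18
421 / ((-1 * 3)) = -421 / 3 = -140.33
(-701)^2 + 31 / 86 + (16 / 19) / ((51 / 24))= 13650157999 / 27778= 491401.76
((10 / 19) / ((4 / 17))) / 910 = 17 / 6916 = 0.00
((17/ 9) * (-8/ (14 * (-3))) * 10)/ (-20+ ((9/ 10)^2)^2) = -6800000/ 36559971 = -0.19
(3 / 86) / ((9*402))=0.00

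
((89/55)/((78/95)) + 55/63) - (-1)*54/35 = 395201/90090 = 4.39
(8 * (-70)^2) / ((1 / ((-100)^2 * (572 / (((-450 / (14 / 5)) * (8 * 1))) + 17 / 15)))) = 2428832000 / 9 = 269870222.22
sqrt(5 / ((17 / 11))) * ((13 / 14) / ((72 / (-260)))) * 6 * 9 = -2535 * sqrt(935) / 238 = -325.69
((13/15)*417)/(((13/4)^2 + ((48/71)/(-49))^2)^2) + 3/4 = 333828667444936283743/83682909922026048980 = 3.99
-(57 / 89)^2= -0.41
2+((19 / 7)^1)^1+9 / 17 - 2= 386 / 119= 3.24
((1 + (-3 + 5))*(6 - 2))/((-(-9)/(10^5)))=400000/3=133333.33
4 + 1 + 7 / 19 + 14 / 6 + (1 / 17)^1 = 7520 / 969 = 7.76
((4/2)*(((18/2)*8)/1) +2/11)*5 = 7930/11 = 720.91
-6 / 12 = -1 / 2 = -0.50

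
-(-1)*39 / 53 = 39 / 53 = 0.74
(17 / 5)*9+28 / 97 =14981 / 485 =30.89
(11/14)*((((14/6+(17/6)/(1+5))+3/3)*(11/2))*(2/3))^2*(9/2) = 24981539/36288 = 688.42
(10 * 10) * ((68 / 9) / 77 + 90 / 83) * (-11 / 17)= -6801400 / 88893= -76.51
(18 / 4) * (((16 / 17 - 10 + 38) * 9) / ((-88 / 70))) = -348705 / 374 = -932.37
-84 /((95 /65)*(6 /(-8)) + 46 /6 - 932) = 13104 /144367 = 0.09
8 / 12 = 0.67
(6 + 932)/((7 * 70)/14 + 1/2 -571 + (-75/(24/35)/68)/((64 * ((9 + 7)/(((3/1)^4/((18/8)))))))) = -1.75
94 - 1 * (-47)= 141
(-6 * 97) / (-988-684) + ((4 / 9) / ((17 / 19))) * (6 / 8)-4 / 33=8519 / 14212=0.60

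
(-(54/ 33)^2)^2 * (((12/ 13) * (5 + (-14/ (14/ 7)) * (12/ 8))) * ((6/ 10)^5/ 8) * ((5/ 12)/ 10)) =-1594323/ 108143750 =-0.01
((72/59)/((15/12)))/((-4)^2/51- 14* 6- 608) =-3672/2601605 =-0.00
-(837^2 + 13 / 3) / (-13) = 2101720 / 39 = 53890.26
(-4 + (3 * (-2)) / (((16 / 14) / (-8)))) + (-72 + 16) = -18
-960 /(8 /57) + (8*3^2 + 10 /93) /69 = -6838.95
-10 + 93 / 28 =-187 / 28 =-6.68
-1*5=-5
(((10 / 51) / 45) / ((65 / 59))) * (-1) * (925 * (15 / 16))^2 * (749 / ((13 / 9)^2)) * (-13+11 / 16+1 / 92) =23107957377159375 / 1759287296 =13134840.13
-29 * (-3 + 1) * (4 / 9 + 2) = 1276 / 9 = 141.78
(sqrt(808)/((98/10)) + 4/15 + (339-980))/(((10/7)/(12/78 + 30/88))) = -19039391/85800 + 283 * sqrt(202)/4004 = -220.90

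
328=328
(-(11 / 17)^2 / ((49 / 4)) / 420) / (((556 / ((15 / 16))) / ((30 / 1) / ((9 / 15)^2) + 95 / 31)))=-972235 / 82010542656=-0.00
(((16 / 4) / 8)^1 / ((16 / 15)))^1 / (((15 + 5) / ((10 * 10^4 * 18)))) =42187.50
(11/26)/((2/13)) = 11/4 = 2.75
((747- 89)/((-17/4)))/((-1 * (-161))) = -376/391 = -0.96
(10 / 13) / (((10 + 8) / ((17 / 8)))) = 85 / 936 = 0.09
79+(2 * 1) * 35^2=2529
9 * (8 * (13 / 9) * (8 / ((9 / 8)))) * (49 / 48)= 754.96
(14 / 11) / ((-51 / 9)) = -42 / 187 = -0.22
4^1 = 4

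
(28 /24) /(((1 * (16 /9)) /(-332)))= -1743 /8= -217.88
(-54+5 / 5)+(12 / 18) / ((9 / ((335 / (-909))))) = -1301449 / 24543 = -53.03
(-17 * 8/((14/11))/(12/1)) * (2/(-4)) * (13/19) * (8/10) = 4862/1995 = 2.44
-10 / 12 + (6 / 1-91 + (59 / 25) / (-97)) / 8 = -166763 / 14550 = -11.46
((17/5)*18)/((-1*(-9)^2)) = -34/45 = -0.76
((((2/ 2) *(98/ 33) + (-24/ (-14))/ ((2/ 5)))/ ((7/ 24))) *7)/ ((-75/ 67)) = -898336/ 5775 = -155.56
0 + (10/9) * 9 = 10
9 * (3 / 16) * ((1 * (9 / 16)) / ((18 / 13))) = 0.69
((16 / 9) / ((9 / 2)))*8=256 / 81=3.16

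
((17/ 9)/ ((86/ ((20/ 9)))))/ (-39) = -170/ 135837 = -0.00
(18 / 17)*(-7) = -126 / 17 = -7.41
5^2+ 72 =97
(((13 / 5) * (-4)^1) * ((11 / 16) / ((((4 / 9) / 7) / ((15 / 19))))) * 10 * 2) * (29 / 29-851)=57432375 / 38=1511378.29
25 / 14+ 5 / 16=235 / 112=2.10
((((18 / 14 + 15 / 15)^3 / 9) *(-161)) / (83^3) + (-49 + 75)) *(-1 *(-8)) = 52448124272 / 252158067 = 208.00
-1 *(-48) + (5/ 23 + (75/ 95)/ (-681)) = 4783002/ 99199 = 48.22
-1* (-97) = 97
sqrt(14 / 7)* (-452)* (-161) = 72772* sqrt(2) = 102915.15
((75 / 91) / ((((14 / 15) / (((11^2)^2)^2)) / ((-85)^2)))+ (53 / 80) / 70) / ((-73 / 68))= -11847883301471331991 / 9300200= -1273938549866.81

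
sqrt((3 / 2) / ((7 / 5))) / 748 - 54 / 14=-27 / 7 +sqrt(210) / 10472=-3.86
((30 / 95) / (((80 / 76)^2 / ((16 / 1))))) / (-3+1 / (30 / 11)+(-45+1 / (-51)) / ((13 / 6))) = -151164 / 776095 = -0.19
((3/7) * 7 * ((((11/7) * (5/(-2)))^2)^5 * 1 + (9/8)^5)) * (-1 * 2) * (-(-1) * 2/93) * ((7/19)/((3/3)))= -8105461867693478201/194709704892416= -41628.44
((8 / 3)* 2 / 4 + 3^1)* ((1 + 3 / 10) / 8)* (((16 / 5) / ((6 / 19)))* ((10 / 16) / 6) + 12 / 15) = 28223 / 21600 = 1.31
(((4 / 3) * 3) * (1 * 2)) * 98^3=7529536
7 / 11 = 0.64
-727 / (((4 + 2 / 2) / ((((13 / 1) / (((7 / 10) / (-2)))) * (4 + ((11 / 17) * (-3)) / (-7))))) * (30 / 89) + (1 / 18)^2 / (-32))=67912.33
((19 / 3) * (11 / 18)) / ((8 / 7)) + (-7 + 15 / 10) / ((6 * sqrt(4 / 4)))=2.47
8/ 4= 2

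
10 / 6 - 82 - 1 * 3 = -250 / 3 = -83.33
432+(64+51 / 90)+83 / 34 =127247 / 255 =499.01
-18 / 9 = -2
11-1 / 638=7017 / 638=11.00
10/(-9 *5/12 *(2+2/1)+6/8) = -40/57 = -0.70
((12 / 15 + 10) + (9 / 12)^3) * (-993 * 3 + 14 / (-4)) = -4284063 / 128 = -33469.24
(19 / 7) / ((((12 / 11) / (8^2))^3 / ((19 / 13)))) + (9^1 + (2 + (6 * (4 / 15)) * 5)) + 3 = 801035.89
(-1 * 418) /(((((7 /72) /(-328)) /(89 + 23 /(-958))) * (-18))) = -3339030816 /479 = -6970836.78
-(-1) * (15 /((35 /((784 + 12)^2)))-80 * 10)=1895248 /7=270749.71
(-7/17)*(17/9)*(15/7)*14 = -70/3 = -23.33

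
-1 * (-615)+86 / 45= 27761 / 45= 616.91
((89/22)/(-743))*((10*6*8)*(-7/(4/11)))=37380/743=50.31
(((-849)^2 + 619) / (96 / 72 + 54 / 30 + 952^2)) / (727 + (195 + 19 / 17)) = 61320700 / 71113389217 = 0.00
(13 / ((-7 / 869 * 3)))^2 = 127622209 / 441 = 289392.76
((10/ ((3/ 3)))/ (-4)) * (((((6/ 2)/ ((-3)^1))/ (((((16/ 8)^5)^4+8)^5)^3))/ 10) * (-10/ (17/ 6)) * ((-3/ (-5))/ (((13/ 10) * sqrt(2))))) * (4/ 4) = -5 * sqrt(2)/ 50026274788941842134364952268391144736611037406484686967941494529825344732685425144030560256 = -0.00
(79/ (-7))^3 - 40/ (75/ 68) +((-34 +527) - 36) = -5230912/ 5145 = -1016.70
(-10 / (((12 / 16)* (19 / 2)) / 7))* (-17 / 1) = 9520 / 57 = 167.02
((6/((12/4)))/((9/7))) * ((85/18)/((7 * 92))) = 0.01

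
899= 899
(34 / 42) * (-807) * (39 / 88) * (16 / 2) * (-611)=108970017 / 77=1415195.03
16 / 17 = 0.94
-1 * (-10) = 10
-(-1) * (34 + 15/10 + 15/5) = 77/2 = 38.50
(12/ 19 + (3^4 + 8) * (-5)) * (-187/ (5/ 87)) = 137359167/ 95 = 1445885.97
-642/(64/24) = -963/4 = -240.75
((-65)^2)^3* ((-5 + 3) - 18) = -1508377812500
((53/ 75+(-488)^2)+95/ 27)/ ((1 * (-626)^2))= 40187513/ 66129075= 0.61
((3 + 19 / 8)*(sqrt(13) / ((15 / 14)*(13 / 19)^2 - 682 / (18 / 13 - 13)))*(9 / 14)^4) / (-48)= -5126268951*sqrt(13) / 15872718138368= -0.00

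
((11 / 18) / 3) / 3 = 11 / 162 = 0.07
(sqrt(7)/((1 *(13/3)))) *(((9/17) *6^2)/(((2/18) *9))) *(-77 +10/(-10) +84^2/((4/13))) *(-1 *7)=-11961432 *sqrt(7)/17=-1861586.73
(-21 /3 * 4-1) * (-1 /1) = 29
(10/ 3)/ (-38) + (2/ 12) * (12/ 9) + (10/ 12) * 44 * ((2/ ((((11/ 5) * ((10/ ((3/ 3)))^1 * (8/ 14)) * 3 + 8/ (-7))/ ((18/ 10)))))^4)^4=1822247737828118376121143531945401283333371507/ 13548015789939201728496015507456000000000000000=0.13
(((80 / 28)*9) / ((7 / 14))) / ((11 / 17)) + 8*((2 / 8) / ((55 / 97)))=31958 / 385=83.01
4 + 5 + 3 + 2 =14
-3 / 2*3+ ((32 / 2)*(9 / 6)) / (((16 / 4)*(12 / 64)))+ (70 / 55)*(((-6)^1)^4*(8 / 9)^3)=234821 / 198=1185.96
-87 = -87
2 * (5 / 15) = 2 / 3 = 0.67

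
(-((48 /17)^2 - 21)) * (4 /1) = 15060 /289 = 52.11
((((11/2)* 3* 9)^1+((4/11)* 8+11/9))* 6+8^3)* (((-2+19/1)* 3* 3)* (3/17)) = 424053/11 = 38550.27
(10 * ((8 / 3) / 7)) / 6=40 / 63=0.63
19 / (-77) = -19 / 77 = -0.25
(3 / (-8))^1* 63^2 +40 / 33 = -392611 / 264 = -1487.16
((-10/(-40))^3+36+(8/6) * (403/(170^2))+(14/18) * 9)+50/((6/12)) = 198417067/1387200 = 143.03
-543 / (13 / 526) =-285618 / 13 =-21970.62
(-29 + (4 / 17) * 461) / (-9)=-8.83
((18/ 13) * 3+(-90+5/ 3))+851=29906/ 39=766.82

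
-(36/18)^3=-8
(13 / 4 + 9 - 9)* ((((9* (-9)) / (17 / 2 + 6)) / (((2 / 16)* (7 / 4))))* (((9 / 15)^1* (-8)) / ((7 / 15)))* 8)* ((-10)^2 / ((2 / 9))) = 4367001600 / 1421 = 3073189.02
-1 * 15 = -15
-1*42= -42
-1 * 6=-6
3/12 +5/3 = 23/12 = 1.92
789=789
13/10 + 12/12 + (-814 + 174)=-6377/10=-637.70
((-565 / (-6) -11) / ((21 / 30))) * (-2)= -4990 / 21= -237.62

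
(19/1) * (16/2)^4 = 77824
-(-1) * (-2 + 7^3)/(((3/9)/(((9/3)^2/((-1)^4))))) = 9207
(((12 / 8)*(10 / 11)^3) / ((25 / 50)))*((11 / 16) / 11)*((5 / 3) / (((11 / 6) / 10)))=18750 / 14641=1.28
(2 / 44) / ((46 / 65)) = 65 / 1012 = 0.06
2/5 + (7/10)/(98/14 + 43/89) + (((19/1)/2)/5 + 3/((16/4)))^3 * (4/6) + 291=404794747/1332000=303.90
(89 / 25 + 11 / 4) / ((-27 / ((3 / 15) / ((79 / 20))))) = -631 / 53325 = -0.01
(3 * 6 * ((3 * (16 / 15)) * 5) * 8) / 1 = 2304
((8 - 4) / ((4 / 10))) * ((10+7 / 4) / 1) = 117.50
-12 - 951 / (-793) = -8565 / 793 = -10.80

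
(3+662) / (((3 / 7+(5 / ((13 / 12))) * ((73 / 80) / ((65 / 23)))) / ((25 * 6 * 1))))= 51985.40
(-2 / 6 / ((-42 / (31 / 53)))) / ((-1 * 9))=-31 / 60102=-0.00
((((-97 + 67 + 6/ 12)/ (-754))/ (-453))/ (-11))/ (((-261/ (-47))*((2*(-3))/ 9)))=-2773/ 1307499336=-0.00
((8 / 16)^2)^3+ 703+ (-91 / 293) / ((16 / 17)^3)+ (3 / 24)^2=843280405 / 1200128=702.66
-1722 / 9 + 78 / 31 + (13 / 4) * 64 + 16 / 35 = 63928 / 3255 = 19.64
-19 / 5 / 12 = -19 / 60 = -0.32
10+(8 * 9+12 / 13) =1078 / 13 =82.92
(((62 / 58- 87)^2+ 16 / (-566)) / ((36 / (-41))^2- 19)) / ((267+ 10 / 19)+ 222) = -56130920363576 / 67833364265629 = -0.83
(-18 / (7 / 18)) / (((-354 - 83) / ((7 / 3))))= 108 / 437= 0.25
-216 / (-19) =11.37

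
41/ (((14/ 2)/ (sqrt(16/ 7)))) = 164* sqrt(7)/ 49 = 8.86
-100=-100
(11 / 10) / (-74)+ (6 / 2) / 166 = 197 / 61420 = 0.00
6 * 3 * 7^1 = 126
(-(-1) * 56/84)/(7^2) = 2/147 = 0.01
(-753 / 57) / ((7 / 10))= -18.87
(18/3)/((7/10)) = 60/7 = 8.57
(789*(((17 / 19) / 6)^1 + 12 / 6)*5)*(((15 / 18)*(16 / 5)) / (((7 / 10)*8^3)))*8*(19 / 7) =32875 / 24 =1369.79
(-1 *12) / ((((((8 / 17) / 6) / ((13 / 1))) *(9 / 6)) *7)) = -1326 / 7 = -189.43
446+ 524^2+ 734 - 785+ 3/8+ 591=2204499/8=275562.38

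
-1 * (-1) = 1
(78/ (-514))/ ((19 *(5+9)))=-39/ 68362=-0.00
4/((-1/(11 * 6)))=-264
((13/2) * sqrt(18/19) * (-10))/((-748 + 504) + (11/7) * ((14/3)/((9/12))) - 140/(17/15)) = 29835 * sqrt(38)/1039984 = 0.18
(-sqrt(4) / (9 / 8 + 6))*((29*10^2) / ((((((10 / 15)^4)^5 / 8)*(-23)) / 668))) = 140720807117025 / 223744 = 628936673.69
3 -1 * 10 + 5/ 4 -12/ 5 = -163/ 20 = -8.15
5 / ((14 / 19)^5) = 12380495 / 537824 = 23.02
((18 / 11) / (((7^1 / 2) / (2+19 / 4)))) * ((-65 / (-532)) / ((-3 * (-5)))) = 1053 / 40964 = 0.03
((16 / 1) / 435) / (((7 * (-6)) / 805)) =-184 / 261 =-0.70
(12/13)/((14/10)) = 60/91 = 0.66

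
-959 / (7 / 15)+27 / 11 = -22578 / 11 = -2052.55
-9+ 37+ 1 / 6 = 169 / 6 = 28.17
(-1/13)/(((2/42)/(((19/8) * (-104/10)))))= 399/10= 39.90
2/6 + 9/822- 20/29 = -8233/23838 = -0.35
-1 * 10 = -10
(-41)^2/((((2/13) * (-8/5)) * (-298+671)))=-109265/5968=-18.31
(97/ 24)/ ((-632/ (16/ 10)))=-97/ 9480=-0.01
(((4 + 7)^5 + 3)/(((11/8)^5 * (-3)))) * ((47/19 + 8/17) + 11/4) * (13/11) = -73506.49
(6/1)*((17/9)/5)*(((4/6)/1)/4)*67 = 25.31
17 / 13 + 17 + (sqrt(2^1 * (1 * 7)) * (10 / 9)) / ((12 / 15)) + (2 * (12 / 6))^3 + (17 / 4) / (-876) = 25 * sqrt(14) / 18 + 3749059 / 45552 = 87.50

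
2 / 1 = 2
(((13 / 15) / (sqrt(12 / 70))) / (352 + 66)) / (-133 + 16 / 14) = -7*sqrt(210) / 2671020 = -0.00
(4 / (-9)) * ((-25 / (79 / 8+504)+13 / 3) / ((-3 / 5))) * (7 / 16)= 1849505 / 1331964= 1.39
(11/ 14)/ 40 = 0.02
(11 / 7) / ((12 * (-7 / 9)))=-33 / 196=-0.17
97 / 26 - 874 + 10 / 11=-248637 / 286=-869.36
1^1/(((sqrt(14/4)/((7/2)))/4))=2 * sqrt(14)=7.48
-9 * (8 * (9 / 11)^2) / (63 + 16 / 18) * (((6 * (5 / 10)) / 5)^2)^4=-344373768 / 27177734375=-0.01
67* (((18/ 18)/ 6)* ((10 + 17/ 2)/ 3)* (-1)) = -2479/ 36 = -68.86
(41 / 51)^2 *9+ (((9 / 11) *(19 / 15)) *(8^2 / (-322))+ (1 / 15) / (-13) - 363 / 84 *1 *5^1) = -6388158787 / 399218820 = -16.00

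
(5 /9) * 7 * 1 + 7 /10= 413 /90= 4.59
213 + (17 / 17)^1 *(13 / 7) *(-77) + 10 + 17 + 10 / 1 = 107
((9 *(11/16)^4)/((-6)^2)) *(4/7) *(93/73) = 1361613/33488896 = 0.04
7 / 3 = 2.33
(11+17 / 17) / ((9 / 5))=6.67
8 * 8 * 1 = 64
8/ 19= 0.42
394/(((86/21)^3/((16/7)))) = 1042524/79507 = 13.11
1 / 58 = 0.02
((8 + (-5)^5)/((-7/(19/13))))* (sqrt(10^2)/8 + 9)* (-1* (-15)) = 100060.84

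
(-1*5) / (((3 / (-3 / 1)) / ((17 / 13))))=6.54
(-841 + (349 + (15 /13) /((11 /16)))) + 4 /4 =-489.32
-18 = -18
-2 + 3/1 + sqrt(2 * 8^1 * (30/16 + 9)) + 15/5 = 4 + sqrt(174) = 17.19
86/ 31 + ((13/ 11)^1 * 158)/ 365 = 3.29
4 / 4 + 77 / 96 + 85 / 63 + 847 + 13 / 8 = 1717181 / 2016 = 851.78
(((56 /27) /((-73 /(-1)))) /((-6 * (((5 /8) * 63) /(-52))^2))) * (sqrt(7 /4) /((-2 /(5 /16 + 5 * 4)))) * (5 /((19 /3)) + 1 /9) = 3093376 * sqrt(7) /81900963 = 0.10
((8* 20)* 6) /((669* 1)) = 1.43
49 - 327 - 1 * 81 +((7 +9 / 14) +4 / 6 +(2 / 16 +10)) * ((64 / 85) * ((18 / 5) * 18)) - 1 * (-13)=1646458 / 2975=553.43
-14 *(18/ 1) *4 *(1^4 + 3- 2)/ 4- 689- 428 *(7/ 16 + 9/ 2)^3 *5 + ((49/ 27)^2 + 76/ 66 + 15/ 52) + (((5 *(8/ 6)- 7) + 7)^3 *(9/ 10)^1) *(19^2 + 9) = -17092127874559/ 106748928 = -160115.22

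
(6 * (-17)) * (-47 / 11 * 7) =33558 / 11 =3050.73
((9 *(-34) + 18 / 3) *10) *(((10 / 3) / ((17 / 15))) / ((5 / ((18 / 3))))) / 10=-18000 / 17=-1058.82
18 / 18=1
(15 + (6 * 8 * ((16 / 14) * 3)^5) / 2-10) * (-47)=-8985789517 / 16807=-534645.65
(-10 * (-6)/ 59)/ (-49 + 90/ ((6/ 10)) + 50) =60/ 8909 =0.01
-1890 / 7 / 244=-135 / 122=-1.11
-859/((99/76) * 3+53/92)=-750766/3919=-191.57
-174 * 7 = -1218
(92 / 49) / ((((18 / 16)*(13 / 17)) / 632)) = 7907584 / 5733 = 1379.31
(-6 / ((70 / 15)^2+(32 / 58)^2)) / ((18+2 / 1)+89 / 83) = -628227 / 48721310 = -0.01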